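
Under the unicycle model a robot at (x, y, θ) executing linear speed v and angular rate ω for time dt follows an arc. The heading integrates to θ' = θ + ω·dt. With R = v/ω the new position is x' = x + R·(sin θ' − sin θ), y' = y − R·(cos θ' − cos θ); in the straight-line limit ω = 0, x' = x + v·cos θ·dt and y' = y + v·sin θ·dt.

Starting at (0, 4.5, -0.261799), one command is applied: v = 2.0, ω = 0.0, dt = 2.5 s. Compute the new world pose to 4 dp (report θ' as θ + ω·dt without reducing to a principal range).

θ' = -0.2618 + 0.0·2.5 = -0.2618
ω = 0 → straight: x' = 0 + 2.0·cos(-0.2618)·2.5 = 4.8296
y' = 4.5 + 2.0·sin(-0.2618)·2.5 = 3.2059

(4.8296, 3.2059, -0.2618)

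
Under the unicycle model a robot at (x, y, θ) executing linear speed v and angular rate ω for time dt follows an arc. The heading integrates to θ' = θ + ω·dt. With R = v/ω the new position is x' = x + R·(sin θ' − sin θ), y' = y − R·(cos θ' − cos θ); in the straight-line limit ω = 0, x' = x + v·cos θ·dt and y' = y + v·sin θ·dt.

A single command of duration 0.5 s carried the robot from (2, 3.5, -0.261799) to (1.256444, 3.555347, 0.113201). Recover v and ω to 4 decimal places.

v = -1.5000, ω = 0.7500

Δθ = 0.113201 − -0.261799 = 0.375000
ω = Δθ/dt = 0.375000/0.5 = 0.7500
R = Δx/(sin θ' − sin θ) = -2.0000
v = R·ω = -2.0000·0.7500 = -1.5000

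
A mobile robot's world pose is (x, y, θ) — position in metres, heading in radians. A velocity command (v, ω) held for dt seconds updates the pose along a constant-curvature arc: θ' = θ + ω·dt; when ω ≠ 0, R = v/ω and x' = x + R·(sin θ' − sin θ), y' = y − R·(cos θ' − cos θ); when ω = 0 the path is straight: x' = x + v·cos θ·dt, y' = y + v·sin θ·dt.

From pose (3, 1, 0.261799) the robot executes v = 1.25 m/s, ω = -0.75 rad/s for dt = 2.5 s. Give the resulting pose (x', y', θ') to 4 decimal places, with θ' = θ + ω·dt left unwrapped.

θ' = 0.2618 + -0.75·2.5 = -1.6132
R = v/ω = 1.25/-0.75 = -1.6667
x' = 3 + -1.6667·(sin -1.6132 − sin 0.2618) = 5.0965
y' = 1 − -1.6667·(cos -1.6132 − cos 0.2618) = -0.6805

(5.0965, -0.6805, -1.6132)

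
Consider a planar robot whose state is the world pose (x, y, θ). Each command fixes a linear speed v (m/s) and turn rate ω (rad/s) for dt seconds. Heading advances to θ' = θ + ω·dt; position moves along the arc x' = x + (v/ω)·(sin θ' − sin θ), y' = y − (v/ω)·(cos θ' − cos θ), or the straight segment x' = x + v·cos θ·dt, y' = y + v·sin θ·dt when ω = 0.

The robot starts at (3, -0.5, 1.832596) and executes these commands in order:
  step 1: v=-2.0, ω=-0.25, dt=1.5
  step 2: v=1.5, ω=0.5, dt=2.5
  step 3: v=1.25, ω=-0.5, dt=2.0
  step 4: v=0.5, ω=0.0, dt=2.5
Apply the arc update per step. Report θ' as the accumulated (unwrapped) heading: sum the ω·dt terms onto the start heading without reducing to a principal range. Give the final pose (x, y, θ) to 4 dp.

(-0.0938, 2.7521, 1.7076)

step 1: θ'=1.4576 (R=8.0000) → pose (3.2214, -3.4742, 1.4576)
step 2: θ'=2.7076 (R=3.0000) → pose (1.5021, -0.4135, 2.7076)
step 3: θ'=1.7076 (R=-2.5000) → pose (0.0767, 1.5138, 1.7076)
step 4: θ'=1.7076 (straight) → pose (-0.0938, 2.7521, 1.7076)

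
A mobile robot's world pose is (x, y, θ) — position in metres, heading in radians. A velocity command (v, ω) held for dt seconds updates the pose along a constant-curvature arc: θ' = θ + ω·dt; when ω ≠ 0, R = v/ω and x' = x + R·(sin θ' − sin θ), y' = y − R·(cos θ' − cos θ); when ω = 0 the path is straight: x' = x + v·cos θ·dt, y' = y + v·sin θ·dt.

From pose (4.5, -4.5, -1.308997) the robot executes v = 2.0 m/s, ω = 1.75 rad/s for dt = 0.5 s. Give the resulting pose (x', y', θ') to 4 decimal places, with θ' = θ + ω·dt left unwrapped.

(5.1233, -5.2411, -0.4340)

θ' = -1.3090 + 1.75·0.5 = -0.4340
R = v/ω = 2.0/1.75 = 1.1429
x' = 4.5 + 1.1429·(sin -0.4340 − sin -1.3090) = 5.1233
y' = -4.5 − 1.1429·(cos -0.4340 − cos -1.3090) = -5.2411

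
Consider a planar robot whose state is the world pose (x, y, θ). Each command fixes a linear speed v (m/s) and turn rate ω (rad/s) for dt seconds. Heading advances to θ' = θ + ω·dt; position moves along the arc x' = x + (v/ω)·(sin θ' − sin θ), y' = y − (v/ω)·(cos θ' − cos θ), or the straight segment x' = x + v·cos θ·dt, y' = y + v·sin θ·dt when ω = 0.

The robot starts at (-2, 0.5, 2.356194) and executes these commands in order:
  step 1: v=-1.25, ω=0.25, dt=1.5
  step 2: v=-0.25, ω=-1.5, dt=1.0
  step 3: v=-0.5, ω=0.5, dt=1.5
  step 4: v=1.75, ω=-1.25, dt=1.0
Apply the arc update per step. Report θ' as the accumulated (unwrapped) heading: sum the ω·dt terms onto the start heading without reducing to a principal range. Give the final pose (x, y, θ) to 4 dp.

step 1: θ'=2.7312 (R=-5.0000) → pose (-0.4593, -0.5493, 2.7312)
step 2: θ'=1.2312 (R=0.1667) → pose (-0.3687, -0.7576, 1.2312)
step 3: θ'=1.9812 (R=-1.0000) → pose (-0.3428, -1.4897, 1.9812)
step 4: θ'=0.7312 (R=-1.4000) → pose (0.0061, 0.1110, 0.7312)

(0.0061, 0.1110, 0.7312)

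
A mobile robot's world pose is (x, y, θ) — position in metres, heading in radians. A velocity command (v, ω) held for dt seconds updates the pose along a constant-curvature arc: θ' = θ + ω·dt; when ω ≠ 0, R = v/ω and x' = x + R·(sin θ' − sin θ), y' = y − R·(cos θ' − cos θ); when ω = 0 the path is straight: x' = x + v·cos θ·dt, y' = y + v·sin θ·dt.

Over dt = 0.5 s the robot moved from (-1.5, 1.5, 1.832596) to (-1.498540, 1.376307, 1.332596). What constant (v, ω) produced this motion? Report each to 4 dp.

Δθ = 1.332596 − 1.832596 = -0.500000
ω = Δθ/dt = -0.500000/0.5 = -1.0000
R = −Δy/(cos θ' − cos θ) = 0.2500
v = R·ω = 0.2500·-1.0000 = -0.2500

v = -0.2500, ω = -1.0000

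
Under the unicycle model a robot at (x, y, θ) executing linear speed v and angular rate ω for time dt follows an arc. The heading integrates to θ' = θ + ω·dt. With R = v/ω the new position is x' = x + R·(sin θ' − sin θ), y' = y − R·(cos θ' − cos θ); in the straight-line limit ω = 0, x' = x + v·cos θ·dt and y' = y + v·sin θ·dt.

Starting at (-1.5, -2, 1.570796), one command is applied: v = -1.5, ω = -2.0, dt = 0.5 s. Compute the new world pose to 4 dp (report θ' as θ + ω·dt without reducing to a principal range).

θ' = 1.5708 + -2.0·0.5 = 0.5708
R = v/ω = -1.5/-2.0 = 0.7500
x' = -1.5 + 0.7500·(sin 0.5708 − sin 1.5708) = -1.8448
y' = -2 − 0.7500·(cos 0.5708 − cos 1.5708) = -2.6311

(-1.8448, -2.6311, 0.5708)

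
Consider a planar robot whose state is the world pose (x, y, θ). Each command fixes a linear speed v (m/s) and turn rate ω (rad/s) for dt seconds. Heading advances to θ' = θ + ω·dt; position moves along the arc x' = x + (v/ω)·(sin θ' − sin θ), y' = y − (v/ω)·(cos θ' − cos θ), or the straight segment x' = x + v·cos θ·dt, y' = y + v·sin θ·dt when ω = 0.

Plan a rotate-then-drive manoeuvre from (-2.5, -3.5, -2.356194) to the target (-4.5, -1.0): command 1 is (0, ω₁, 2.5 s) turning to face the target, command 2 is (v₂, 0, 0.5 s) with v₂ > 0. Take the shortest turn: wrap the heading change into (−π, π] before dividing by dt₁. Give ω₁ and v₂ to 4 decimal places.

ω₁ = -0.6726, v₂ = 6.4031

heading to target = atan2(-1−-3.5, -4.5−-2.5) = 2.2455
Δθ = wrap(2.2455 − -2.3562) = -1.6815; ω₁ = Δθ/dt₁ = -0.6726
distance = √((-4.5−-2.5)² + (-1−-3.5)²) = 3.2016; v₂ = distance/dt₂ = 6.4031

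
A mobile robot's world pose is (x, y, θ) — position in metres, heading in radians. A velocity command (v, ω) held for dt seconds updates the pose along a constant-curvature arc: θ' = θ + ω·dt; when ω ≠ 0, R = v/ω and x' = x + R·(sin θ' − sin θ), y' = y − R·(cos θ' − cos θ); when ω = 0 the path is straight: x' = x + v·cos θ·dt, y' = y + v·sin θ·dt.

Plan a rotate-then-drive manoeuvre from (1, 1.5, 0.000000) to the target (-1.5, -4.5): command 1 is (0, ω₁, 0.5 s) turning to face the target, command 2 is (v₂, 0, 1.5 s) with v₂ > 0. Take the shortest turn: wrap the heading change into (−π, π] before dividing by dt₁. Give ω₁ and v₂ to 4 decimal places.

ω₁ = -3.9312, v₂ = 4.3333

heading to target = atan2(-4.5−1.5, -1.5−1) = -1.9656
Δθ = wrap(-1.9656 − 0.0000) = -1.9656; ω₁ = Δθ/dt₁ = -3.9312
distance = √((-1.5−1)² + (-4.5−1.5)²) = 6.5000; v₂ = distance/dt₂ = 4.3333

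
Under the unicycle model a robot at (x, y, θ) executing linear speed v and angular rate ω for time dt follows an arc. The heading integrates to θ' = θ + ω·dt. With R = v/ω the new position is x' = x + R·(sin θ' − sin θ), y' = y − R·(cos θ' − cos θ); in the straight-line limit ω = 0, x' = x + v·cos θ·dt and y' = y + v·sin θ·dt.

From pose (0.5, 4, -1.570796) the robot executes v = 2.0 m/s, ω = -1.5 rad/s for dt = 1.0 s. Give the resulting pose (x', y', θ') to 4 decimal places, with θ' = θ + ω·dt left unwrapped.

(-0.7390, 2.6700, -3.0708)

θ' = -1.5708 + -1.5·1.0 = -3.0708
R = v/ω = 2.0/-1.5 = -1.3333
x' = 0.5 + -1.3333·(sin -3.0708 − sin -1.5708) = -0.7390
y' = 4 − -1.3333·(cos -3.0708 − cos -1.5708) = 2.6700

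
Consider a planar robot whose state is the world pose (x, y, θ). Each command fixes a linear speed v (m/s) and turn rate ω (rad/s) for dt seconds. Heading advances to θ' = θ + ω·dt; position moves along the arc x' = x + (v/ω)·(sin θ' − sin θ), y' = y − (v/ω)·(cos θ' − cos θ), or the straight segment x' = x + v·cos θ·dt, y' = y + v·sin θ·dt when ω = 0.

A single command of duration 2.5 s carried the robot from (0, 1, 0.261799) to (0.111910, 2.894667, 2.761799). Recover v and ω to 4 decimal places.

Δθ = 2.761799 − 0.261799 = 2.500000
ω = Δθ/dt = 2.500000/2.5 = 1.0000
R = −Δy/(cos θ' − cos θ) = 1.0000
v = R·ω = 1.0000·1.0000 = 1.0000

v = 1.0000, ω = 1.0000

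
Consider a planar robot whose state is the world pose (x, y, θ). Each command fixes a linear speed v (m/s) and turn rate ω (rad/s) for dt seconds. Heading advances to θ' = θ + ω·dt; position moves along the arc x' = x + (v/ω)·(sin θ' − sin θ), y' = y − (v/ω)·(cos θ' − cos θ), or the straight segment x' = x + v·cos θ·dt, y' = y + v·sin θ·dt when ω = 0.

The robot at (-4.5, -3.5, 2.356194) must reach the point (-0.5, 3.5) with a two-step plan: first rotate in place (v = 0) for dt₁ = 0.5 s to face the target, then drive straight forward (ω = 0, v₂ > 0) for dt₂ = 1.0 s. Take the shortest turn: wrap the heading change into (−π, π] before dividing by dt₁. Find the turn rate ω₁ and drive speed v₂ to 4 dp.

heading to target = atan2(3.5−-3.5, -0.5−-4.5) = 1.0517
Δθ = wrap(1.0517 − 2.3562) = -1.3045; ω₁ = Δθ/dt₁ = -2.6091
distance = √((-0.5−-4.5)² + (3.5−-3.5)²) = 8.0623; v₂ = distance/dt₂ = 8.0623

ω₁ = -2.6091, v₂ = 8.0623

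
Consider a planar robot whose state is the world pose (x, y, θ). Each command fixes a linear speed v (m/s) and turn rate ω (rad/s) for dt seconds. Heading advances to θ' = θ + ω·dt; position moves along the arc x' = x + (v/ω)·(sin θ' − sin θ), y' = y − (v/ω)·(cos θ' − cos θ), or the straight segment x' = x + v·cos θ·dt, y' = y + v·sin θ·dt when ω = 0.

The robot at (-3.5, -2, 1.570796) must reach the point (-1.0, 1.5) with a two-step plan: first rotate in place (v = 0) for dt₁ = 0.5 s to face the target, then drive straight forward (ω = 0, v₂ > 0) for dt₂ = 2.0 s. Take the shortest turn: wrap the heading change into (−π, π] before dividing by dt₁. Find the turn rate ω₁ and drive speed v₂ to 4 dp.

heading to target = atan2(1.5−-2, -1−-3.5) = 0.9505
Δθ = wrap(0.9505 − 1.5708) = -0.6202; ω₁ = Δθ/dt₁ = -1.2405
distance = √((-1−-3.5)² + (1.5−-2)²) = 4.3012; v₂ = distance/dt₂ = 2.1506

ω₁ = -1.2405, v₂ = 2.1506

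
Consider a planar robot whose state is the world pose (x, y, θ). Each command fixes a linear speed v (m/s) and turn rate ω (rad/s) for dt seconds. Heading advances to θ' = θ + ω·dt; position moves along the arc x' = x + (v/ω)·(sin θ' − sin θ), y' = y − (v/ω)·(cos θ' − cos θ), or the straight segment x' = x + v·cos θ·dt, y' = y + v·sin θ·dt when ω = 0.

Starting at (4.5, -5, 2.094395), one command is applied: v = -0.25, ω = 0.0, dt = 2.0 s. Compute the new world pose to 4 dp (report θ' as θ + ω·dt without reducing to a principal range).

θ' = 2.0944 + 0.0·2.0 = 2.0944
ω = 0 → straight: x' = 4.5 + -0.25·cos(2.0944)·2.0 = 4.7500
y' = -5 + -0.25·sin(2.0944)·2.0 = -5.4330

(4.7500, -5.4330, 2.0944)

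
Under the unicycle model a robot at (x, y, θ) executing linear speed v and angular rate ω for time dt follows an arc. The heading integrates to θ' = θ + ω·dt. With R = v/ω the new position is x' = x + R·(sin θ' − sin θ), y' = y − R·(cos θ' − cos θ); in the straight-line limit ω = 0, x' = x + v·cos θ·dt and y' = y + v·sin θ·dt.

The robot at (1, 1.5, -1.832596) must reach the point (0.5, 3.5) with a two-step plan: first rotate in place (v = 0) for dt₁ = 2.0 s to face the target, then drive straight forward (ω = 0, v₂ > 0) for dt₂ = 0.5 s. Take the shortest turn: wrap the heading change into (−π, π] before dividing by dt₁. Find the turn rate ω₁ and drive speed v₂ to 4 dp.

ω₁ = -1.3174, v₂ = 4.1231

heading to target = atan2(3.5−1.5, 0.5−1) = 1.8158
Δθ = wrap(1.8158 − -1.8326) = -2.6348; ω₁ = Δθ/dt₁ = -1.3174
distance = √((0.5−1)² + (3.5−1.5)²) = 2.0616; v₂ = distance/dt₂ = 4.1231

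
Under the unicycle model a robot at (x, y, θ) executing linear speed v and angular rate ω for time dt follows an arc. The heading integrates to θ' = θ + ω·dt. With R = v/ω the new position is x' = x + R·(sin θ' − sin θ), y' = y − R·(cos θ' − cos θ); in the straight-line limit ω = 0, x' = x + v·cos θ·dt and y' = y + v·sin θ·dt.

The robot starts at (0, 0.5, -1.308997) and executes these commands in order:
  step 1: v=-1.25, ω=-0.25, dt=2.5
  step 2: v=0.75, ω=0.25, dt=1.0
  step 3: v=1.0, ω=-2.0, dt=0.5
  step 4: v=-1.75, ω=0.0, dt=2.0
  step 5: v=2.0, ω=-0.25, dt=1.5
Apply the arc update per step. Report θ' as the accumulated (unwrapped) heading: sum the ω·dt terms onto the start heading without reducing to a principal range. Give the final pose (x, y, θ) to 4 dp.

step 1: θ'=-1.9340 (R=5.0000) → pose (0.1558, 3.5704, -1.9340)
step 2: θ'=-1.6840 (R=3.0000) → pose (-0.0207, 2.8435, -1.6840)
step 3: θ'=-2.6840 (R=-0.5000) → pose (-0.2966, 2.4514, -2.6840)
step 4: θ'=-2.6840 (straight) → pose (2.8433, 3.9977, -2.6840)
step 5: θ'=-3.0590 (R=-8.0000) → pose (-0.0310, 3.2019, -3.0590)

(-0.0310, 3.2019, -3.0590)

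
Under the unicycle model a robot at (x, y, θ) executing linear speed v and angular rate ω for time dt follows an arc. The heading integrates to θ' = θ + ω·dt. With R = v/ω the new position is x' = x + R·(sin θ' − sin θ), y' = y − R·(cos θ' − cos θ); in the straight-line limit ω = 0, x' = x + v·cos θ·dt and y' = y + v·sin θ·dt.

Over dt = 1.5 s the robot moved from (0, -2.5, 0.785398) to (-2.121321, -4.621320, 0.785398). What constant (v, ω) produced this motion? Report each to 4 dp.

Δθ = 0.785398 − 0.785398 = 0.000000
ω = Δθ/dt = 0.000000/1.5 = 0.0000
ω = 0 → v = (Δx·cos θ + Δy·sin θ)/dt = -2.0000

v = -2.0000, ω = 0.0000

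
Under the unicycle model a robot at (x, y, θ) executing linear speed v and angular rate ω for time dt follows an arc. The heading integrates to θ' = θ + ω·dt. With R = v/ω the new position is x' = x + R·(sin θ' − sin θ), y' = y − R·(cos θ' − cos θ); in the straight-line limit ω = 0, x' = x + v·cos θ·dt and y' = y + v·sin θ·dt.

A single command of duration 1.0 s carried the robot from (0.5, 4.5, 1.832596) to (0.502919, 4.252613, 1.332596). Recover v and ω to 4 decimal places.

Δθ = 1.332596 − 1.832596 = -0.500000
ω = Δθ/dt = -0.500000/1.0 = -0.5000
R = −Δy/(cos θ' − cos θ) = 0.5000
v = R·ω = 0.5000·-0.5000 = -0.2500

v = -0.2500, ω = -0.5000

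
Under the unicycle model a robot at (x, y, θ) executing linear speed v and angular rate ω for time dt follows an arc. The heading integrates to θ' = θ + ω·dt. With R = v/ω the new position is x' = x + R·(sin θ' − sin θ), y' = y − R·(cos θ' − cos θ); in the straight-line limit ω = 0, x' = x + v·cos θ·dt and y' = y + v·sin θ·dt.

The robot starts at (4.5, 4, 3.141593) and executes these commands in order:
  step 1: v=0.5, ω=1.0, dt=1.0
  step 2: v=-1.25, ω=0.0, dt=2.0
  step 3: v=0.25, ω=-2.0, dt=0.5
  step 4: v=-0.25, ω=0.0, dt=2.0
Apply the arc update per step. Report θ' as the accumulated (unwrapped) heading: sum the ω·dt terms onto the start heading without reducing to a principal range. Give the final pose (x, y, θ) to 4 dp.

step 1: θ'=4.1416 (R=0.5000) → pose (4.0793, 3.7702, 4.1416)
step 2: θ'=4.1416 (straight) → pose (5.4300, 5.8738, 4.1416)
step 3: θ'=3.1416 (R=-0.1250) → pose (5.3248, 5.8164, 3.1416)
step 4: θ'=3.1416 (straight) → pose (5.8248, 5.8164, 3.1416)

(5.8248, 5.8164, 3.1416)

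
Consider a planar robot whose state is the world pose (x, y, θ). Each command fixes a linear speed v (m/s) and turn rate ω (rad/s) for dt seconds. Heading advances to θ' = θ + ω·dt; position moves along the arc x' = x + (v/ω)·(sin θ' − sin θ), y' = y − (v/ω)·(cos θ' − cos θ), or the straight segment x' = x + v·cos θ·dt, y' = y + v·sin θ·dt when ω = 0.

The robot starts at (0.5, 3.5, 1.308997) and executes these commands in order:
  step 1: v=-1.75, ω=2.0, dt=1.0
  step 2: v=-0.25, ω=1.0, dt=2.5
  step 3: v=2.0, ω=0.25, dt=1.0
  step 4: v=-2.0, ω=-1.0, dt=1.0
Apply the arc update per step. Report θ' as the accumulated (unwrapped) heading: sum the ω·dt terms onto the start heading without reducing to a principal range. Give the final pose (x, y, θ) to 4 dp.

step 1: θ'=3.3090 (R=-0.8750) → pose (1.4910, 2.4108, 3.3090)
step 2: θ'=5.8090 (R=-0.2500) → pose (1.5635, 2.8797, 5.8090)
step 3: θ'=6.0590 (R=8.0000) → pose (3.4379, 2.1972, 6.0590)
step 4: θ'=5.0590 (R=2.0000) → pose (2.0015, 3.4677, 5.0590)

(2.0015, 3.4677, 5.0590)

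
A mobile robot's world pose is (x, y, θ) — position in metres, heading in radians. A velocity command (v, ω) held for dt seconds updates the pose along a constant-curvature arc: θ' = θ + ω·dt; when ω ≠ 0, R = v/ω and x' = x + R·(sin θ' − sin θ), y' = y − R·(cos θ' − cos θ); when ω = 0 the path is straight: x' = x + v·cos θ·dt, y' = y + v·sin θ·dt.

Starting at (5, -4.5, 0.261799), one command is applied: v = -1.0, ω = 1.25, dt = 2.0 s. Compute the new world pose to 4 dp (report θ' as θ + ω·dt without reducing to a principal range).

(4.9105, -6.0157, 2.7618)

θ' = 0.2618 + 1.25·2.0 = 2.7618
R = v/ω = -1.0/1.25 = -0.8000
x' = 5 + -0.8000·(sin 2.7618 − sin 0.2618) = 4.9105
y' = -4.5 − -0.8000·(cos 2.7618 − cos 0.2618) = -6.0157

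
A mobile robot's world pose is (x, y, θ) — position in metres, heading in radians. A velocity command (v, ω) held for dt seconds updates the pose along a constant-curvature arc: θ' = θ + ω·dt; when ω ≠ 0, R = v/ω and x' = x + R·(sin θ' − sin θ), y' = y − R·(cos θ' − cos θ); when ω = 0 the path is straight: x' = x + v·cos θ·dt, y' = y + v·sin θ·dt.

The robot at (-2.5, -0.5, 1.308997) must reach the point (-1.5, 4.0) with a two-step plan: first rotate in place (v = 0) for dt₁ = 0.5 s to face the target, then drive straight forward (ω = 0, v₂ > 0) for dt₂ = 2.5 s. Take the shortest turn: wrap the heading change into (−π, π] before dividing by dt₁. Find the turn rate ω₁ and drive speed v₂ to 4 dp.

ω₁ = 0.0863, v₂ = 1.8439

heading to target = atan2(4−-0.5, -1.5−-2.5) = 1.3521
Δθ = wrap(1.3521 − 1.3090) = 0.0431; ω₁ = Δθ/dt₁ = 0.0863
distance = √((-1.5−-2.5)² + (4−-0.5)²) = 4.6098; v₂ = distance/dt₂ = 1.8439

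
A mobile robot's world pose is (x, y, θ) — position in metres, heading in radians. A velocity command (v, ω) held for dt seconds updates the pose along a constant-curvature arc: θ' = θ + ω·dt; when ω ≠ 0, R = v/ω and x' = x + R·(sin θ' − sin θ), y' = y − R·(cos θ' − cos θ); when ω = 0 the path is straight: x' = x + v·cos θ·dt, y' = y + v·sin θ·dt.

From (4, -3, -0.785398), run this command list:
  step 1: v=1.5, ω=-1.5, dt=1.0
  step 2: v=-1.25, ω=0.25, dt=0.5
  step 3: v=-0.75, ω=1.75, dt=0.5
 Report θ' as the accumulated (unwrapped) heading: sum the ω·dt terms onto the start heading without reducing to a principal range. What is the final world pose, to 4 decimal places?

(4.4823, -3.5070, -1.2854)

step 1: θ'=-2.2854 (R=-1.0000) → pose (4.0482, -4.3624, -2.2854)
step 2: θ'=-2.1604 (R=-5.0000) → pose (4.4273, -3.8660, -2.1604)
step 3: θ'=-1.2854 (R=-0.4286) → pose (4.4823, -3.5070, -1.2854)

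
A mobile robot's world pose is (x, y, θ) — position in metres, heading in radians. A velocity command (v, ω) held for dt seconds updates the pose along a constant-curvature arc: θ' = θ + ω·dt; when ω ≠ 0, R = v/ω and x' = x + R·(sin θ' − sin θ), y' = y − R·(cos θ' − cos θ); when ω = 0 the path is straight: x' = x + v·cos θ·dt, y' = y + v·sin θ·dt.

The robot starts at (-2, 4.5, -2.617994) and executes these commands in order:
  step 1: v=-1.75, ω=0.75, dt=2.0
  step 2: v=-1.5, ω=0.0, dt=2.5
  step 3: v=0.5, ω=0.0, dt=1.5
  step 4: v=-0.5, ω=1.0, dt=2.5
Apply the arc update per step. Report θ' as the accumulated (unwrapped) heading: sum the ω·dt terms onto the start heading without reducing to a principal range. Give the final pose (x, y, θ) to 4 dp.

step 1: θ'=-1.1180 (R=-2.3333) → pose (-1.0685, 7.5415, -1.1180)
step 2: θ'=-1.1180 (straight) → pose (-2.7091, 10.9136, -1.1180)
step 3: θ'=-1.1180 (straight) → pose (-2.3809, 10.2392, -1.1180)
step 4: θ'=1.3820 (R=-0.5000) → pose (-3.3217, 10.1143, 1.3820)

(-3.3217, 10.1143, 1.3820)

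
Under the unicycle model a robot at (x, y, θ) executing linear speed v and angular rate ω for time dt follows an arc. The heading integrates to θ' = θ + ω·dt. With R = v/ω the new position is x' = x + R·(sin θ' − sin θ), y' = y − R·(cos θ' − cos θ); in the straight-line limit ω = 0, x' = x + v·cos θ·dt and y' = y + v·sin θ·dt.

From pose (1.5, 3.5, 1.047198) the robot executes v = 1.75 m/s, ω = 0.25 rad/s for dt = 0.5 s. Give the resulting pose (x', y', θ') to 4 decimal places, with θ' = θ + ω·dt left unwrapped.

(1.8891, 4.2831, 1.1722)

θ' = 1.0472 + 0.25·0.5 = 1.1722
R = v/ω = 1.75/0.25 = 7.0000
x' = 1.5 + 7.0000·(sin 1.1722 − sin 1.0472) = 1.8891
y' = 3.5 − 7.0000·(cos 1.1722 − cos 1.0472) = 4.2831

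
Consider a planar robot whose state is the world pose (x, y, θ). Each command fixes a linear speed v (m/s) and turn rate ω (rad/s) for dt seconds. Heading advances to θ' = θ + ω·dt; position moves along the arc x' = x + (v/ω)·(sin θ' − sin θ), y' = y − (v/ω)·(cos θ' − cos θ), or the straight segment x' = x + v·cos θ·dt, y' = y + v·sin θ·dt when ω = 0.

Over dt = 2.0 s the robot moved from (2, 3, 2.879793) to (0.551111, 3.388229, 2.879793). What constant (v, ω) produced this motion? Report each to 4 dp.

Δθ = 2.879793 − 2.879793 = 0.000000
ω = Δθ/dt = 0.000000/2.0 = 0.0000
ω = 0 → v = (Δx·cos θ + Δy·sin θ)/dt = 0.7500

v = 0.7500, ω = 0.0000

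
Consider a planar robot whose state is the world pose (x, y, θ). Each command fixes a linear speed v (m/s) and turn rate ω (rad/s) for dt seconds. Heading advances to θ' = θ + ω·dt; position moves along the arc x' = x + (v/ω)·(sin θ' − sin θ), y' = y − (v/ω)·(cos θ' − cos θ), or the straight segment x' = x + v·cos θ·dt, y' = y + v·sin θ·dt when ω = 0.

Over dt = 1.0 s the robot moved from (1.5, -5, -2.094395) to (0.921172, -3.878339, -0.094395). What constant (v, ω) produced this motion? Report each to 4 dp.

Δθ = -0.094395 − -2.094395 = 2.000000
ω = Δθ/dt = 2.000000/1.0 = 2.0000
R = −Δy/(cos θ' − cos θ) = -0.7500
v = R·ω = -0.7500·2.0000 = -1.5000

v = -1.5000, ω = 2.0000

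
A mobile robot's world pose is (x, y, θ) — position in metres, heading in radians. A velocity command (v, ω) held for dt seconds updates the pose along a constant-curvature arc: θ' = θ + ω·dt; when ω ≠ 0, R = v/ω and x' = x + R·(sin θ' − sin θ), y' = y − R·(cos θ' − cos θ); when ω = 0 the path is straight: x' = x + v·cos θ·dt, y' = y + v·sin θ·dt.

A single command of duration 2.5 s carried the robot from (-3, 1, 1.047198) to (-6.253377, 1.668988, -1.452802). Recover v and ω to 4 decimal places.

v = -1.7500, ω = -1.0000

Δθ = -1.452802 − 1.047198 = -2.500000
ω = Δθ/dt = -2.500000/2.5 = -1.0000
R = Δx/(sin θ' − sin θ) = 1.7500
v = R·ω = 1.7500·-1.0000 = -1.7500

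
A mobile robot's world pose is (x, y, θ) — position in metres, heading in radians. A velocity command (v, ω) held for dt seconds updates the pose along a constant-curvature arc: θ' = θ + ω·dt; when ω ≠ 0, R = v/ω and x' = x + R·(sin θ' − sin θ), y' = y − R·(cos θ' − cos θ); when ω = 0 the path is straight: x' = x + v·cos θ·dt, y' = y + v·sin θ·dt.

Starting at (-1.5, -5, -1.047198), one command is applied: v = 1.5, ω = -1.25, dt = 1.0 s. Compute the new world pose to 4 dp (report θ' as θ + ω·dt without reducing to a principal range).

θ' = -1.0472 + -1.25·1.0 = -2.2972
R = v/ω = 1.5/-1.25 = -1.2000
x' = -1.5 + -1.2000·(sin -2.2972 − sin -1.0472) = -1.6421
y' = -5 − -1.2000·(cos -2.2972 − cos -1.0472) = -6.3970

(-1.6421, -6.3970, -2.2972)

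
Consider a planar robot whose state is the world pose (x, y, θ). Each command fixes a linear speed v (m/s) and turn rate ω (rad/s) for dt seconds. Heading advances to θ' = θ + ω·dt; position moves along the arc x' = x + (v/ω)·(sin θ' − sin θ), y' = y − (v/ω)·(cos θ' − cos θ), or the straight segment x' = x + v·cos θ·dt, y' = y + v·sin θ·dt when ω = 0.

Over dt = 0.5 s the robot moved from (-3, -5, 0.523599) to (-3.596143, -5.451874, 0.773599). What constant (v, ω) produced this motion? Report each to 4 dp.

Δθ = 0.773599 − 0.523599 = 0.250000
ω = Δθ/dt = 0.250000/0.5 = 0.5000
R = Δx/(sin θ' − sin θ) = -3.0000
v = R·ω = -3.0000·0.5000 = -1.5000

v = -1.5000, ω = 0.5000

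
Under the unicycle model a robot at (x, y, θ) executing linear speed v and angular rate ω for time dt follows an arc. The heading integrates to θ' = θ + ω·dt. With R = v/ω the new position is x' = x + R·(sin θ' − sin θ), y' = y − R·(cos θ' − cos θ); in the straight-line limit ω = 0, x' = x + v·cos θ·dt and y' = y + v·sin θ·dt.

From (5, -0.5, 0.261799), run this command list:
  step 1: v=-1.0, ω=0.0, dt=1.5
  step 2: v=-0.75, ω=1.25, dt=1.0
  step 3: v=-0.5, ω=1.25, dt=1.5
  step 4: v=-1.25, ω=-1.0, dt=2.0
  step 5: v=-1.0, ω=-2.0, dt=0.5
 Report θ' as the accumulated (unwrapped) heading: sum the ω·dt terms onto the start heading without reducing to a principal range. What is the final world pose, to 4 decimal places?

(4.8333, -3.6569, 0.3868)

step 1: θ'=0.2618 (straight) → pose (3.5511, -0.8882, 0.2618)
step 2: θ'=1.5118 (R=-0.6000) → pose (3.1074, -1.4324, 1.5118)
step 3: θ'=3.3868 (R=-0.4000) → pose (3.6039, -1.8440, 3.3868)
step 4: θ'=1.3868 (R=1.2500) → pose (5.1362, -3.2853, 1.3868)
step 5: θ'=0.3868 (R=0.5000) → pose (4.8333, -3.6569, 0.3868)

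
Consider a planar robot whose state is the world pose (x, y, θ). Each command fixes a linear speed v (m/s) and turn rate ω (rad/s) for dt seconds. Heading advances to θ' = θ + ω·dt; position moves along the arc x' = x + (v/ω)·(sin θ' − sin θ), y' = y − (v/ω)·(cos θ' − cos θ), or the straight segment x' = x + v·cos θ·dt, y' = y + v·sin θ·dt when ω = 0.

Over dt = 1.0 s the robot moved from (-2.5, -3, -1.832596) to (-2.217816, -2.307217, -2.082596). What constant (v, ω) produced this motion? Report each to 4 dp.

Δθ = -2.082596 − -1.832596 = -0.250000
ω = Δθ/dt = -0.250000/1.0 = -0.2500
R = −Δy/(cos θ' − cos θ) = 3.0000
v = R·ω = 3.0000·-0.2500 = -0.7500

v = -0.7500, ω = -0.2500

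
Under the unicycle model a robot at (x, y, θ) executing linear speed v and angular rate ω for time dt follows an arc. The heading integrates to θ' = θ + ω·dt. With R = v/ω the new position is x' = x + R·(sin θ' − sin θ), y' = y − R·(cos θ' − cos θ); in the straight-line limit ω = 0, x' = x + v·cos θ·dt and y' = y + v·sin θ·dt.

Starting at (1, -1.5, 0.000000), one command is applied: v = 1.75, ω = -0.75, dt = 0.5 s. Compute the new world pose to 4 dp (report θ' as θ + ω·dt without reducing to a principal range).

θ' = 0.0000 + -0.75·0.5 = -0.3750
R = v/ω = 1.75/-0.75 = -2.3333
x' = 1 + -2.3333·(sin -0.3750 − sin 0.0000) = 1.8546
y' = -1.5 − -2.3333·(cos -0.3750 − cos 0.0000) = -1.6621

(1.8546, -1.6621, -0.3750)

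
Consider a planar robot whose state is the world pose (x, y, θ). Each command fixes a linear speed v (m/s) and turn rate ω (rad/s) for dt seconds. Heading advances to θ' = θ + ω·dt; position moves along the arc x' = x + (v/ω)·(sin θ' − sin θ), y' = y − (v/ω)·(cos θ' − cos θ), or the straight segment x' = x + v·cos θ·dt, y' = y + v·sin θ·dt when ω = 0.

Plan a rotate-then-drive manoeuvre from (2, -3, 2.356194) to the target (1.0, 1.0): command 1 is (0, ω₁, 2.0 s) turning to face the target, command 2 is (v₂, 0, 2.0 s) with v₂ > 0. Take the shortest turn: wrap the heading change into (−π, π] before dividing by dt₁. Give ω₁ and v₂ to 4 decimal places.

ω₁ = -0.2702, v₂ = 2.0616

heading to target = atan2(1−-3, 1−2) = 1.8158
Δθ = wrap(1.8158 − 2.3562) = -0.5404; ω₁ = Δθ/dt₁ = -0.2702
distance = √((1−2)² + (1−-3)²) = 4.1231; v₂ = distance/dt₂ = 2.0616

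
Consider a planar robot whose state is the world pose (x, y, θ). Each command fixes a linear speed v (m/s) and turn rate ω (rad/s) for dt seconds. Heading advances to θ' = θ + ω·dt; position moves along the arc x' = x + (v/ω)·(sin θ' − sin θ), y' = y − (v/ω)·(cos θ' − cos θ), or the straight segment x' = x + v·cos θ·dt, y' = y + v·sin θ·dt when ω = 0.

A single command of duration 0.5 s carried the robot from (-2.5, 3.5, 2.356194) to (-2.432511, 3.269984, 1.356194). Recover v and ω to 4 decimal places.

v = -0.5000, ω = -2.0000

Δθ = 1.356194 − 2.356194 = -1.000000
ω = Δθ/dt = -1.000000/0.5 = -2.0000
R = −Δy/(cos θ' − cos θ) = 0.2500
v = R·ω = 0.2500·-2.0000 = -0.5000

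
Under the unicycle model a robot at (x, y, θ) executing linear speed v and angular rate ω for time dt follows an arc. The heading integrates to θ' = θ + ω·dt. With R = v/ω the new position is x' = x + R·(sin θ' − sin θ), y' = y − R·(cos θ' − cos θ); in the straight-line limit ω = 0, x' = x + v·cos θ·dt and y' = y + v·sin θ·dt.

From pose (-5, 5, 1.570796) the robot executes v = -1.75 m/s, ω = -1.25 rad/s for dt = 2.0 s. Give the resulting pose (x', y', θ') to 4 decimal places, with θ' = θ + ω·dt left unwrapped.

(-7.5216, 4.1621, -0.9292)

θ' = 1.5708 + -1.25·2.0 = -0.9292
R = v/ω = -1.75/-1.25 = 1.4000
x' = -5 + 1.4000·(sin -0.9292 − sin 1.5708) = -7.5216
y' = 5 − 1.4000·(cos -0.9292 − cos 1.5708) = 4.1621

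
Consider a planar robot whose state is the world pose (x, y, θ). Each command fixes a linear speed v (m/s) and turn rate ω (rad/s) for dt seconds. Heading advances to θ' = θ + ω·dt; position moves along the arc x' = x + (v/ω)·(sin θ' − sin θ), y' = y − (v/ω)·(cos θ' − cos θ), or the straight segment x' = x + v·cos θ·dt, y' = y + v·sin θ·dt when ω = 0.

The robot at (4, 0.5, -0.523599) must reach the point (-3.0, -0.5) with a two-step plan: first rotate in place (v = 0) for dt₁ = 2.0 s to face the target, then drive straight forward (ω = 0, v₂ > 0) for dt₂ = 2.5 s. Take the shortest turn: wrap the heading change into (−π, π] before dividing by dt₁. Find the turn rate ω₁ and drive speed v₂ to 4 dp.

ω₁ = -1.2380, v₂ = 2.8284

heading to target = atan2(-0.5−0.5, -3−4) = -2.9997
Δθ = wrap(-2.9997 − -0.5236) = -2.4761; ω₁ = Δθ/dt₁ = -1.2380
distance = √((-3−4)² + (-0.5−0.5)²) = 7.0711; v₂ = distance/dt₂ = 2.8284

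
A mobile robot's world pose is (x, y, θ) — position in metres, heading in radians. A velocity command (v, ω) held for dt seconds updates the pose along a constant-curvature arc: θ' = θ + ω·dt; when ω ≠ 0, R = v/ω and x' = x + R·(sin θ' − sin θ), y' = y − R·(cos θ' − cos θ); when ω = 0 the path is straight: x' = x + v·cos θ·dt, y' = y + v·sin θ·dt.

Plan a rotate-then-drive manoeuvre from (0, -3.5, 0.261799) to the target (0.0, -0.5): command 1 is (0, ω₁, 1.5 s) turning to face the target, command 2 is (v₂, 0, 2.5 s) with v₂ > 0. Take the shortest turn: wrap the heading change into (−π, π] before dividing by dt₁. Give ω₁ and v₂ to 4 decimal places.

ω₁ = 0.8727, v₂ = 1.2000

heading to target = atan2(-0.5−-3.5, 0−0) = 1.5708
Δθ = wrap(1.5708 − 0.2618) = 1.3090; ω₁ = Δθ/dt₁ = 0.8727
distance = √((0−0)² + (-0.5−-3.5)²) = 3.0000; v₂ = distance/dt₂ = 1.2000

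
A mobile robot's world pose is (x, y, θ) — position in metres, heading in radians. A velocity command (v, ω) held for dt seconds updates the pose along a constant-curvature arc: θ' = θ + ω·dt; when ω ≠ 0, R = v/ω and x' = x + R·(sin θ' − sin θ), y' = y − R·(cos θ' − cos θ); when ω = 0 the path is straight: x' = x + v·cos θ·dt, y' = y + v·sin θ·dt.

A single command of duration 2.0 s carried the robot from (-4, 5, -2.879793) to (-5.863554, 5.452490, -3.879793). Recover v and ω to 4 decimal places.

Δθ = -3.879793 − -2.879793 = -1.000000
ω = Δθ/dt = -1.000000/2.0 = -0.5000
R = Δx/(sin θ' − sin θ) = -2.0000
v = R·ω = -2.0000·-0.5000 = 1.0000

v = 1.0000, ω = -0.5000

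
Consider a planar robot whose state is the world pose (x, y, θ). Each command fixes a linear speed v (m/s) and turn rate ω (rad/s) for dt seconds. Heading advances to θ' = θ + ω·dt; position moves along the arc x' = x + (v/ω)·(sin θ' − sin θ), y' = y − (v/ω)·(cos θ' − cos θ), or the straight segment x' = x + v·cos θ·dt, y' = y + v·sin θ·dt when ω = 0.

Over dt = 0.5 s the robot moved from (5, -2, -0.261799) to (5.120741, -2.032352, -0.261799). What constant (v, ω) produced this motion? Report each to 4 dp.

Δθ = -0.261799 − -0.261799 = 0.000000
ω = Δθ/dt = 0.000000/0.5 = 0.0000
ω = 0 → v = (Δx·cos θ + Δy·sin θ)/dt = 0.2500

v = 0.2500, ω = 0.0000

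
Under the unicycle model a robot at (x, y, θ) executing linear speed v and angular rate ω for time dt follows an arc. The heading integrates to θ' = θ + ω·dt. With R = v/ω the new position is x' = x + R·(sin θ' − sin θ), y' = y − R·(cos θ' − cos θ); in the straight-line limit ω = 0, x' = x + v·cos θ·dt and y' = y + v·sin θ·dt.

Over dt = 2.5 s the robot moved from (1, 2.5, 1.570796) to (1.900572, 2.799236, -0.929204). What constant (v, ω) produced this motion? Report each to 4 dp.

Δθ = -0.929204 − 1.570796 = -2.500000
ω = Δθ/dt = -2.500000/2.5 = -1.0000
R = Δx/(sin θ' − sin θ) = -0.5000
v = R·ω = -0.5000·-1.0000 = 0.5000

v = 0.5000, ω = -1.0000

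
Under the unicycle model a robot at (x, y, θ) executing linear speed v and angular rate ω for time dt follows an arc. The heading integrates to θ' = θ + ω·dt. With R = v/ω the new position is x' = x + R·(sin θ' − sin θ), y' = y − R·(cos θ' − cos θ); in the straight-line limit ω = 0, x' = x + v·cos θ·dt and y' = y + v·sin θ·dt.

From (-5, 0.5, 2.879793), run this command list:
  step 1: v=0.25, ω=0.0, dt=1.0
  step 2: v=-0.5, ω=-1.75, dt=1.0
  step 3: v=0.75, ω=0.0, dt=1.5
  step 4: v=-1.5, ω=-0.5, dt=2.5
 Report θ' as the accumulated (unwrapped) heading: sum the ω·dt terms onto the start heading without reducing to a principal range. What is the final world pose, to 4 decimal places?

(-7.6496, -0.5137, -0.1202)

step 1: θ'=2.8798 (straight) → pose (-5.2415, 0.5647, 2.8798)
step 2: θ'=1.1298 (R=0.2857) → pose (-5.0571, 0.1668, 1.1298)
step 3: θ'=1.1298 (straight) → pose (-4.5768, 1.1841, 1.1298)
step 4: θ'=-0.1202 (R=3.0000) → pose (-7.6496, -0.5137, -0.1202)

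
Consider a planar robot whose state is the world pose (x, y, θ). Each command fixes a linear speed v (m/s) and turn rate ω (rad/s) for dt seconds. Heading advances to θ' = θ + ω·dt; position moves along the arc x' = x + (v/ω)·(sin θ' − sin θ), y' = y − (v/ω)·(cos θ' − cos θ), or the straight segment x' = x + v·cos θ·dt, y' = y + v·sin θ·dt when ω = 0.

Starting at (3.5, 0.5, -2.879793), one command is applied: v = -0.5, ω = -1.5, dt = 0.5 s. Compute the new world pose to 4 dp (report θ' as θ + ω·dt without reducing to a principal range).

θ' = -2.8798 + -1.5·0.5 = -3.6298
R = v/ω = -0.5/-1.5 = 0.3333
x' = 3.5 + 0.3333·(sin -3.6298 − sin -2.8798) = 3.7426
y' = 0.5 − 0.3333·(cos -3.6298 − cos -2.8798) = 0.4724

(3.7426, 0.4724, -3.6298)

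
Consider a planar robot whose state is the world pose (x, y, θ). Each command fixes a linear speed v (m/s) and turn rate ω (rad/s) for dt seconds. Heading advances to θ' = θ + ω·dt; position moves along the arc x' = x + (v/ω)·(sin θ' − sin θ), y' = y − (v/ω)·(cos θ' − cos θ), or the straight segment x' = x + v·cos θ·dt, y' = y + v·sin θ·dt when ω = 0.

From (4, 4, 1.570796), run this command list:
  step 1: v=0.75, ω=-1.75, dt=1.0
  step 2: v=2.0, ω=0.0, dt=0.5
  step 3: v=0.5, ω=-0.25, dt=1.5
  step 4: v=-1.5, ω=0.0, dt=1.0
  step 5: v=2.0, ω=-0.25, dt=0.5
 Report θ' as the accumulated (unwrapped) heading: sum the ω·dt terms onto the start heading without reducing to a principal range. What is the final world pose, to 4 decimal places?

(5.7248, 4.1876, -0.6792)

step 1: θ'=-0.1792 (R=-0.4286) → pose (4.5050, 4.4217, -0.1792)
step 2: θ'=-0.1792 (straight) → pose (5.4889, 4.2435, -0.1792)
step 3: θ'=-0.5542 (R=-2.0000) → pose (6.1850, 3.9761, -0.5542)
step 4: θ'=-0.5542 (straight) → pose (4.9095, 4.7655, -0.5542)
step 5: θ'=-0.6792 (R=-8.0000) → pose (5.7248, 4.1876, -0.6792)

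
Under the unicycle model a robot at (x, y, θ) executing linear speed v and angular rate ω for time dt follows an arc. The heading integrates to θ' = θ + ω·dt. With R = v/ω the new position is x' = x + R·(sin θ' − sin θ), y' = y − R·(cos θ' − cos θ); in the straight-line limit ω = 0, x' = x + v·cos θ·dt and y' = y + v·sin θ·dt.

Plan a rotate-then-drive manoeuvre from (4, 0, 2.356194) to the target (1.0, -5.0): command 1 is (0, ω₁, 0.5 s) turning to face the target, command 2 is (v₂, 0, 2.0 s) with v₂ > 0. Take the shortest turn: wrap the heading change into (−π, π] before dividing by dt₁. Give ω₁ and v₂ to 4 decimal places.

ω₁ = 3.6316, v₂ = 2.9155

heading to target = atan2(-5−0, 1−4) = -2.1112
Δθ = wrap(-2.1112 − 2.3562) = 1.8158; ω₁ = Δθ/dt₁ = 3.6316
distance = √((1−4)² + (-5−0)²) = 5.8310; v₂ = distance/dt₂ = 2.9155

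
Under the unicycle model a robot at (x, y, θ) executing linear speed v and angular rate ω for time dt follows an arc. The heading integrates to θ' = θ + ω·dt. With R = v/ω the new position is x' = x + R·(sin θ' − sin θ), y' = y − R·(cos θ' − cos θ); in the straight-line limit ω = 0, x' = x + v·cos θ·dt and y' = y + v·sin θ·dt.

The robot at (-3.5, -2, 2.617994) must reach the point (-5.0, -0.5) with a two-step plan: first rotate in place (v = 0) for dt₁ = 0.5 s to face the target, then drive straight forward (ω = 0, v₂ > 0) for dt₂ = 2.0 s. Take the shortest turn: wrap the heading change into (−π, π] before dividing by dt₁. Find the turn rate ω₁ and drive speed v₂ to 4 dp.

ω₁ = -0.5236, v₂ = 1.0607

heading to target = atan2(-0.5−-2, -5−-3.5) = 2.3562
Δθ = wrap(2.3562 − 2.6180) = -0.2618; ω₁ = Δθ/dt₁ = -0.5236
distance = √((-5−-3.5)² + (-0.5−-2)²) = 2.1213; v₂ = distance/dt₂ = 1.0607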